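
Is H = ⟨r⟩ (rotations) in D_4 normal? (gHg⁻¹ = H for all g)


H = ⟨r⟩ (rotations) in D_4
The rotation subgroup ⟨r⟩ has index 2 in D_4, so it is normal

Yes, normal subgroup


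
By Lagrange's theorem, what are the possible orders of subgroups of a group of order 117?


Lagrange's theorem: |H| divides |G|
|G| = 117
Divisors of 117: 1, 3, 9, 13, 39, 117

Possible subgroup orders: {1, 3, 9, 13, 39, 117}


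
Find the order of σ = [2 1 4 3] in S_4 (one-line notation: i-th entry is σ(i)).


Cycle decomposition: (1 2) (3 4)
Cycle lengths: 2, 2
Order = lcm(2, 2) = 2

ord(σ) = 2


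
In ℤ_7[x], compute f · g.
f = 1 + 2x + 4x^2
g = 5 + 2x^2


Expand and collect like terms; reduce coefficients mod 7:
x^0: 1·5 = 5 ≡ 5 (mod 7)
x^1: 1·0 + 2·5 = 10 ≡ 3 (mod 7)
x^2: 1·2 + 2·0 + 4·5 = 22 ≡ 1 (mod 7)
x^3: 2·2 + 4·0 = 4 ≡ 4 (mod 7)
x^4: 4·2 = 8 ≡ 1 (mod 7)
Result: 5 + 3x + x^2 + 4x^3 + x^4

f · g = 5 + 3x + x^2 + 4x^3 + x^4


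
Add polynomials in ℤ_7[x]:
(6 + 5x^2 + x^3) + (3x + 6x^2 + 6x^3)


Add coefficients mod 7:
x^0: 6 + 0 = 6 (mod 7)
x^1: 0 + 3 = 3 (mod 7)
x^2: 5 + 6 = 4 (mod 7)
x^3: 1 + 6 = 0 (mod 7)
Result: 6 + 3x + 4x^2

f + g = 6 + 3x + 4x^2


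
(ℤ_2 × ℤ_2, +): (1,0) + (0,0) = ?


Operation: componentwise addition mod (2, 2)
(1,0) + (0,0) = ((a₁+b₁) mod 2, (a₂+b₂) mod 2) with a = (1,0), b = (0,0)

(1,0) + (0,0) = (1,0)


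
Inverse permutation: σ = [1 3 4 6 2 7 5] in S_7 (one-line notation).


To find σ⁻¹, swap domain and range:
σ(1) = 1 → σ⁻¹(1) = 1
σ(2) = 3 → σ⁻¹(3) = 2
σ(3) = 4 → σ⁻¹(4) = 3
σ(4) = 6 → σ⁻¹(6) = 4
σ(5) = 2 → σ⁻¹(2) = 5
σ(6) = 7 → σ⁻¹(7) = 6
σ(7) = 5 → σ⁻¹(5) = 7

σ⁻¹ = [1 5 2 3 7 4 6]


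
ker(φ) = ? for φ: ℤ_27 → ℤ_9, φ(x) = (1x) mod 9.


Kernel = preimage of identity
ker(φ) = {x ∈ ℤ_27 : 1x ≡ 0 (mod 9)}. Since 9 | 27, φ is well-defined. The kernel is the cyclic subgroup ⟨9⟩ of ℤ_27 (order 3), i.e. {0, 9, 18}

ker(φ) = {0, 9, 18}


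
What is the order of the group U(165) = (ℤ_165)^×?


U(n) is the group of units mod n; |U(n)| = φ(n)
|U(165)| = φ(165) = 80

|U(165) = (ℤ_165)^×| = 80


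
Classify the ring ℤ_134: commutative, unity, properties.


ℤ_134 is a commutative ring with unity 1; 134 = 2×67 is composite, so 2·67 ≡ 0 gives zero divisors (not an integral domain)
Commutative: Yes
Integral domain: No
Has unity: Yes

ℤ_134: Commutative=Yes, Unity=Yes


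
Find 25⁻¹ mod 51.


Use the extended Euclidean algorithm to write 1 = 25·s + 51·t; then s mod 51 is the inverse.
Euclidean algorithm:
  25 = 0·51 + 25
  51 = 2·25 + 1
  25 = 25·1 + 0
gcd(25,51) = 1
Back-substitution gives: 25·(-2) + 51·(1) = 1
So 25⁻¹ ≡ -2 ≡ 49 (mod 51)
Check: 25 × 49 = 1225 ≡ 1 (mod 51) ✓

25⁻¹ ≡ 49 (mod 51)


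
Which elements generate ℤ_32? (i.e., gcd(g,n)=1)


g generates ℤ_n iff gcd(g,n) = 1
Prime factors of 32: 2
Generators are g ∈ {1,...,31} not divisible by any of these primes.
Generators: {1, 3, 5, 7, 9, 11, 13, 15, 17, 19, 21, 23, 25, 27, 29, 31}
Number of generators = φ(32) = 16

Generators of ℤ_32 = {1, 3, 5, 7, 9, 11, 13, 15, 17, 19, 21, 23, 25, 27, 29, 31}


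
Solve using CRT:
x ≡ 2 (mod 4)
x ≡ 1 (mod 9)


m₁ = 4, m₂ = 9, gcd = 1, so CRT applies. M = m₁·m₂ = 36
Let M₁ = M/m₁ = 9, M₂ = M/m₂ = 4
Find y₁ ≡ M₁⁻¹ (mod m₁): 9⁻¹ ≡ 1 (mod 4)
Find y₂ ≡ M₂⁻¹ (mod m₂): 4⁻¹ ≡ 7 (mod 9)
x = a₁·M₁·y₁ + a₂·M₂·y₂ = 2·9·1 + 1·4·7 = 46
Reduce mod 36: x ≡ 10
Check: 10 mod 4 = 2 ✓, 10 mod 9 = 1 ✓

x ≡ 10 (mod 36)


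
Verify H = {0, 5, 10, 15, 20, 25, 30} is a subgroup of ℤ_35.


Subgroup test for H = {0, 5, 10, 15, 20, 25, 30} in (ℤ_35, +):
(1) 0 ∈ H? Yes
(2) Closure: for all a,b ∈ H, (a+b) mod 35 ∈ H? Yes
(3) Inverses: for all a ∈ H, -a mod 35 ∈ H? Yes

Yes, H is a subgroup of ℤ_35


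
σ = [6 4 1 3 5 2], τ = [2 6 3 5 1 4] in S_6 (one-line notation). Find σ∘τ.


σ∘τ: apply τ first, then σ
1 →τ 2 →σ 4
2 →τ 6 →σ 2
3 →τ 3 →σ 1
4 →τ 5 →σ 5
5 →τ 1 →σ 6
6 →τ 4 →σ 3

σ∘τ = [4 2 1 5 6 3]


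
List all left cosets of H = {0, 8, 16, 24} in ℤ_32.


H = {0, 8, 16, 24}, |H| = 4
Number of cosets = |G|/|H| = 32/4 = 8
0 + H = {0, 8, 16, 24}
1 + H = {1, 9, 17, 25}
2 + H = {2, 10, 18, 26}
3 + H = {3, 11, 19, 27}
4 + H = {4, 12, 20, 28}
5 + H = {5, 13, 21, 29}
6 + H = {6, 14, 22, 30}
7 + H = {7, 15, 23, 31}

Cosets: 0+H={0,8,16,24}; 1+H={1,9,17,25}; 2+H={2,10,18,26}; 3+H={3,11,19,27}; 4+H={4,12,20,28}; 5+H={5,13,21,29}; 6+H={6,14,22,30}; 7+H={7,15,23,31}


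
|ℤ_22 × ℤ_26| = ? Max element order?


|ℤ_22 × ℤ_26| = 22 × 26 = 572
Max element order = lcm(22,26) = 286
Cyclic? No (gcd=2)

|ℤ_22×ℤ_26| = 572, max element order = 286


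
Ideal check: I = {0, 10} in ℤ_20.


Check ideal conditions for I = {0, 10} in ℤ_20:
(1) I is an additive subgroup? Yes
(2) For r ∈ ℤ_20 and a ∈ I: r·a ∈ I? Yes

Yes, I is an ideal of ℤ_20


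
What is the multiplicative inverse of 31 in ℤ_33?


Use the extended Euclidean algorithm to write 1 = 31·s + 33·t; then s mod 33 is the inverse.
Euclidean algorithm:
  31 = 0·33 + 31
  33 = 1·31 + 2
  31 = 15·2 + 1
  2 = 2·1 + 0
gcd(31,33) = 1
Back-substitution gives: 31·(16) + 33·(-15) = 1
So 31⁻¹ ≡ 16 ≡ 16 (mod 33)
Check: 31 × 16 = 496 ≡ 1 (mod 33) ✓

31⁻¹ ≡ 16 (mod 33)


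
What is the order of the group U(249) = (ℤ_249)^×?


U(n) is the group of units mod n; |U(n)| = φ(n)
|U(249)| = φ(249) = 164

|U(249) = (ℤ_249)^×| = 164


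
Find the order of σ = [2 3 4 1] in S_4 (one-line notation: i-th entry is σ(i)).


Cycle decomposition: (1 2 3 4)
Cycle lengths: 4
Order = lcm(4) = 4

ord(σ) = 4


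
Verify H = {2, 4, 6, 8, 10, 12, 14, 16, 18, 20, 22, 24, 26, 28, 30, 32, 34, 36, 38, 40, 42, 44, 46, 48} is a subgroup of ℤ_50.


Subgroup test for H = {2, 4, 6, 8, 10, 12, 14, 16, 18, 20, 22, 24, 26, 28, 30, 32, 34, 36, 38, 40, 42, 44, 46, 48} in (ℤ_50, +):
(1) 0 ∈ H? No
(2) Closure: for all a,b ∈ H, (a+b) mod 50 ∈ H? No  [counterexample: 2 + 48 = 0 ∉ H]
(3) Inverses: for all a ∈ H, -a mod 50 ∈ H? Yes

No, H is not a subgroup of ℤ_50


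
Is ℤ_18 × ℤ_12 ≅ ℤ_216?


Comparing ℤ_18 × ℤ_12 and ℤ_216:
gcd(18,12) = 6 ≠ 1. Max element order in ℤ_18×ℤ_12 is lcm(18,12) = 36 < 216, so it has no element of order 216

No, ℤ_18 × ℤ_12 ≇ ℤ_216


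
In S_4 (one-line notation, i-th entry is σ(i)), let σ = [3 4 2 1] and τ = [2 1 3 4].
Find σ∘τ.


σ∘τ: apply τ first, then σ
1 →τ 2 →σ 4
2 →τ 1 →σ 3
3 →τ 3 →σ 2
4 →τ 4 →σ 1

σ∘τ = [4 3 2 1]


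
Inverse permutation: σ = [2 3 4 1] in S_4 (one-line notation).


To find σ⁻¹, swap domain and range:
σ(1) = 2 → σ⁻¹(2) = 1
σ(2) = 3 → σ⁻¹(3) = 2
σ(3) = 4 → σ⁻¹(4) = 3
σ(4) = 1 → σ⁻¹(1) = 4

σ⁻¹ = [4 1 2 3]


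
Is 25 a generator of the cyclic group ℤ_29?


g generates ℤ_n iff gcd(g, n) = 1
gcd(25, 29) = 1
Since gcd = 1, 25 is a generator.

Yes, 25 generates ℤ_29


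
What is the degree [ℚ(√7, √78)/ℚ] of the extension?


[ℚ(√7,√78):ℚ] = [ℚ(√7,√78):ℚ(√7)]·[ℚ(√7):ℚ] = 2·2 = 4

[ℚ(√7, √78)/ℚ] = 4


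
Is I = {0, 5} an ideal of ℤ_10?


Check ideal conditions for I = {0, 5} in ℤ_10:
(1) I is an additive subgroup? Yes
(2) For r ∈ ℤ_10 and a ∈ I: r·a ∈ I? Yes

Yes, I is an ideal of ℤ_10


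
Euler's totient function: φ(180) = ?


Factor n: 180 = 2^2 × 3^2 × 5
φ(n) = n · ∏(1 - 1/p) over distinct primes p | n
φ(180) = 180 · (1 - 1/2) · (1 - 1/3) · (1 - 1/5) = 48

φ(180) = 48


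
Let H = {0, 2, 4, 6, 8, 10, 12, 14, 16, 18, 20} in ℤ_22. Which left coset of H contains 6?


6 + H = {6 + h (mod 22) : h ∈ H}
6+0=6, 6+2=8, 6+4=10, 6+6=12, 6+8=14, 6+10=16, 6+12=18, 6+14=20, 6+16=0, 6+18=2, 6+20=4
6 + H = {0, 2, 4, 6, 8, 10, 12, 14, 16, 18, 20} = 0 + H

6 + H = {0, 2, 4, 6, 8, 10, 12, 14, 16, 18, 20}


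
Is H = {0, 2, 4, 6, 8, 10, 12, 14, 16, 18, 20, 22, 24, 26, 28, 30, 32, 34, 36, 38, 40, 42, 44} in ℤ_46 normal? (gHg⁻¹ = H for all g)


H = {0, 2, 4, 6, 8, 10, 12, 14, 16, 18, 20, 22, 24, 26, 28, 30, 32, 34, 36, 38, 40, 42, 44} in ℤ_46
ℤ_46 is abelian; every subgroup of an abelian group is normal

Yes, normal subgroup


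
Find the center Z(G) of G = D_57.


Z(G) = {g ∈ G | gx = xg for all x ∈ G}
For odd n, Z(D_n) = {e}: no nontrivial rotation commutes with all reflections

Z(D_57) = {e}


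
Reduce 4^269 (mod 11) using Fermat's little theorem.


Fermat's little theorem: if p is prime and gcd(a,p)=1, then a^(p-1) ≡ 1 (mod p)
p = 11 is prime, gcd(4,11) = 1
Reduce exponent: 269 mod 10 = 9
So 4^269 ≡ 4^9 (mod 11)
4^9 mod 11 = 3

4^269 ≡ 3 (mod 11)


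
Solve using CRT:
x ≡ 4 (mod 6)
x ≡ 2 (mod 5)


m₁ = 6, m₂ = 5, gcd = 1, so CRT applies. M = m₁·m₂ = 30
Let M₁ = M/m₁ = 5, M₂ = M/m₂ = 6
Find y₁ ≡ M₁⁻¹ (mod m₁): 5⁻¹ ≡ 5 (mod 6)
Find y₂ ≡ M₂⁻¹ (mod m₂): 6⁻¹ ≡ 1 (mod 5)
x = a₁·M₁·y₁ + a₂·M₂·y₂ = 4·5·5 + 2·6·1 = 112
Reduce mod 30: x ≡ 22
Check: 22 mod 6 = 4 ✓, 22 mod 5 = 2 ✓

x ≡ 22 (mod 30)


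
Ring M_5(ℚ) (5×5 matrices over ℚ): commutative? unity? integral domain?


Matrix multiplication is non-commutative for n ≥ 2; the identity matrix I is the unity; singular matrices give zero divisors, so not an integral domain
Commutative: No
Integral domain: No
Has unity: Yes

M_5(ℚ) (5×5 matrices over ℚ): Commutative=No, Unity=Yes


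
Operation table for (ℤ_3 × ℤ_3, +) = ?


Elements: {(0,0), (0,1), (0,2), (1,0), (1,1), (1,2), (2,0), (2,1), (2,2)}
Operation: componentwise addition mod (3, 3)
Entry (a, b) = ((a₁+b₁) mod 3, (a₂+b₂) mod 3)

Cayley table:
      | (0,0) | (0,1) | (0,2) | (1,0) | (1,1) | (1,2) | (2,0) | (2,1) | (2,2)
(0,0) | (0,0) | (0,1) | (0,2) | (1,0) | (1,1) | (1,2) | (2,0) | (2,1) | (2,2)
(0,1) | (0,1) | (0,2) | (0,0) | (1,1) | (1,2) | (1,0) | (2,1) | (2,2) | (2,0)
(0,2) | (0,2) | (0,0) | (0,1) | (1,2) | (1,0) | (1,1) | (2,2) | (2,0) | (2,1)
(1,0) | (1,0) | (1,1) | (1,2) | (2,0) | (2,1) | (2,2) | (0,0) | (0,1) | (0,2)
(1,1) | (1,1) | (1,2) | (1,0) | (2,1) | (2,2) | (2,0) | (0,1) | (0,2) | (0,0)
(1,2) | (1,2) | (1,0) | (1,1) | (2,2) | (2,0) | (2,1) | (0,2) | (0,0) | (0,1)
(2,0) | (2,0) | (2,1) | (2,2) | (0,0) | (0,1) | (0,2) | (1,0) | (1,1) | (1,2)
(2,1) | (2,1) | (2,2) | (2,0) | (0,1) | (0,2) | (0,0) | (1,1) | (1,2) | (1,0)
(2,2) | (2,2) | (2,0) | (2,1) | (0,2) | (0,0) | (0,1) | (1,2) | (1,0) | (1,1)


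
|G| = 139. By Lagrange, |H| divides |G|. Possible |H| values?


Lagrange's theorem: |H| divides |G|
|G| = 139
Divisors of 139: 1, 139

Possible subgroup orders: {1, 139}


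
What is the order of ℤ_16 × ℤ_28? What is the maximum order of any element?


|ℤ_16 × ℤ_28| = 16 × 28 = 448
Max element order = lcm(16,28) = 112
Cyclic? No (gcd=4)

|ℤ_16×ℤ_28| = 448, max element order = 112


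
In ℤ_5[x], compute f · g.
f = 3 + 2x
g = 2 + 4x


Expand and collect like terms; reduce coefficients mod 5:
x^0: 3·2 = 6 ≡ 1 (mod 5)
x^1: 3·4 + 2·2 = 16 ≡ 1 (mod 5)
x^2: 2·4 = 8 ≡ 3 (mod 5)
Result: 1 + x + 3x^2

f · g = 1 + x + 3x^2


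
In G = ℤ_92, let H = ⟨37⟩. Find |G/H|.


|⟨37⟩| = n / gcd(37, 92) = 92 / 1 = 92
H is normal (ℤ_92 is abelian).
|G/H| = |G| / |H| = 92 / 92 = 1

|G/H| = 1


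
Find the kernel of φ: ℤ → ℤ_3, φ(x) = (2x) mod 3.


Kernel = preimage of identity
ker(φ) = {x ∈ ℤ : 2x ≡ 0 (mod 3)}. gcd(2,3) = 1, so 2x ≡ 0 (mod 3) ⟺ x ≡ 0 (mod 3/1 = 3). Hence ker(φ) = 3ℤ

ker(φ) = 3ℤ


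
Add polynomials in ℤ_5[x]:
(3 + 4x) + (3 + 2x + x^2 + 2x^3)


Add coefficients mod 5:
x^0: 3 + 3 = 1 (mod 5)
x^1: 4 + 2 = 1 (mod 5)
x^2: 0 + 1 = 1 (mod 5)
x^3: 0 + 2 = 2 (mod 5)
Result: 1 + x + x^2 + 2x^3

f + g = 1 + x + x^2 + 2x^3


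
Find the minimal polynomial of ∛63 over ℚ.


∛63 satisfies x³ - 63 = 0, irreducible over ℚ (no rational root; 63 is not a perfect cube)

Minimal polynomial: x³ - 63


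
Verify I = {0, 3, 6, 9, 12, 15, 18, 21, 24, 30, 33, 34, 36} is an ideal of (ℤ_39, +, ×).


Check ideal conditions for I = {0, 3, 6, 9, 12, 15, 18, 21, 24, 30, 33, 34, 36} in ℤ_39:
(1) I is an additive subgroup? No
(2) For r ∈ ℤ_39 and a ∈ I: r·a ∈ I? No  [counterexample: r=2, a=33, r·a mod 39 = 27 ∉ I]

No, I is not an ideal of ℤ_39


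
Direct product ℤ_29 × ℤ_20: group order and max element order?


|ℤ_29 × ℤ_20| = 29 × 20 = 580
Max element order = lcm(29,20) = 580
Cyclic? Yes (gcd=1)

|ℤ_29×ℤ_20| = 580, max element order = 580


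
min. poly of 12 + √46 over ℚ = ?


Let α = 12 + √46. Then α - 12 = √46, so (α - 12)² = 46, giving α² - 24α + 98 = 0. Degree 2 and α ∉ ℚ, so this is the minimal polynomial.

Minimal polynomial: x² - 24x + 98


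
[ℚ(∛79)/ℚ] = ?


∛79 has minimal polynomial x³ - 79 (irreducible over ℚ since 79 is not a perfect cube)

[ℚ(∛79)/ℚ] = 3


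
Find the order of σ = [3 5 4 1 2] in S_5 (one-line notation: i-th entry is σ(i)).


Cycle decomposition: (1 3 4) (2 5)
Cycle lengths: 3, 2
Order = lcm(3, 2) = 6

ord(σ) = 6


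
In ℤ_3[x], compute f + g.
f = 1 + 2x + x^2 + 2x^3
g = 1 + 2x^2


Add coefficients mod 3:
x^0: 1 + 1 = 2 (mod 3)
x^1: 2 + 0 = 2 (mod 3)
x^2: 1 + 2 = 0 (mod 3)
x^3: 2 + 0 = 2 (mod 3)
Result: 2 + 2x + 2x^3

f + g = 2 + 2x + 2x^3


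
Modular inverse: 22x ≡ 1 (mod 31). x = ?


Use the extended Euclidean algorithm to write 1 = 22·s + 31·t; then s mod 31 is the inverse.
Euclidean algorithm:
  22 = 0·31 + 22
  31 = 1·22 + 9
  22 = 2·9 + 4
  9 = 2·4 + 1
  4 = 4·1 + 0
gcd(22,31) = 1
Back-substitution gives: 22·(-7) + 31·(5) = 1
So 22⁻¹ ≡ -7 ≡ 24 (mod 31)
Check: 22 × 24 = 528 ≡ 1 (mod 31) ✓

22⁻¹ ≡ 24 (mod 31)


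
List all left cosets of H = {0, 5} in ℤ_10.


H = {0, 5}, |H| = 2
Number of cosets = |G|/|H| = 10/2 = 5
0 + H = {0, 5}
1 + H = {1, 6}
2 + H = {2, 7}
3 + H = {3, 8}
4 + H = {4, 9}

Cosets: 0+H={0,5}; 1+H={1,6}; 2+H={2,7}; 3+H={3,8}; 4+H={4,9}


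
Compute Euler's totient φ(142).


Factor n: 142 = 2 × 71
φ(n) = n · ∏(1 - 1/p) over distinct primes p | n
φ(142) = 142 · (1 - 1/2) · (1 - 1/71) = 70

φ(142) = 70


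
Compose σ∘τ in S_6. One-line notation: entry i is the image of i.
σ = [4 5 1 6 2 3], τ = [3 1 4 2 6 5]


σ∘τ: apply τ first, then σ
1 →τ 3 →σ 1
2 →τ 1 →σ 4
3 →τ 4 →σ 6
4 →τ 2 →σ 5
5 →τ 6 →σ 3
6 →τ 5 →σ 2

σ∘τ = [1 4 6 5 3 2]


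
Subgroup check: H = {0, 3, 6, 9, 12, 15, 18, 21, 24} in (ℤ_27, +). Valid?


Subgroup test for H = {0, 3, 6, 9, 12, 15, 18, 21, 24} in (ℤ_27, +):
(1) 0 ∈ H? Yes
(2) Closure: for all a,b ∈ H, (a+b) mod 27 ∈ H? Yes
(3) Inverses: for all a ∈ H, -a mod 27 ∈ H? Yes

Yes, H is a subgroup of ℤ_27


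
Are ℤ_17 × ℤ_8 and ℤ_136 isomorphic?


Comparing ℤ_17 × ℤ_8 and ℤ_136:
gcd(17,8) = 1, so ℤ_17 × ℤ_8 ≅ ℤ_136 (CRT)

Yes, ℤ_17 × ℤ_8 ≅ ℤ_136


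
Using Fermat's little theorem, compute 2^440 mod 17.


Fermat's little theorem: if p is prime and gcd(a,p)=1, then a^(p-1) ≡ 1 (mod p)
p = 17 is prime, gcd(2,17) = 1
Reduce exponent: 440 mod 16 = 8
So 2^440 ≡ 2^8 (mod 17)
2^8 mod 17 = 1

2^440 ≡ 1 (mod 17)


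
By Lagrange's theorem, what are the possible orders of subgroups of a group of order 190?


Lagrange's theorem: |H| divides |G|
|G| = 190
Divisors of 190: 1, 2, 5, 10, 19, 38, 95, 190

Possible subgroup orders: {1, 2, 5, 10, 19, 38, 95, 190}


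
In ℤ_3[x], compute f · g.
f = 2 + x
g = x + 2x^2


Expand and collect like terms; reduce coefficients mod 3:
x^0: 2·0 = 0 ≡ 0 (mod 3)
x^1: 2·1 + 1·0 = 2 ≡ 2 (mod 3)
x^2: 2·2 + 1·1 = 5 ≡ 2 (mod 3)
x^3: 1·2 = 2 ≡ 2 (mod 3)
Result: 2x + 2x^2 + 2x^3

f · g = 2x + 2x^2 + 2x^3


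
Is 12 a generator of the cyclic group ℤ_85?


g generates ℤ_n iff gcd(g, n) = 1
gcd(12, 85) = 1
Since gcd = 1, 12 is a generator.

Yes, 12 generates ℤ_85


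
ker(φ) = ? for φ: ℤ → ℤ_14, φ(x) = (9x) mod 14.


Kernel = preimage of identity
ker(φ) = {x ∈ ℤ : 9x ≡ 0 (mod 14)}. gcd(9,14) = 1, so 9x ≡ 0 (mod 14) ⟺ x ≡ 0 (mod 14/1 = 14). Hence ker(φ) = 14ℤ

ker(φ) = 14ℤ


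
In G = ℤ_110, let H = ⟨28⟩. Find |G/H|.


|⟨28⟩| = n / gcd(28, 110) = 110 / 2 = 55
H is normal (ℤ_110 is abelian).
|G/H| = |G| / |H| = 110 / 55 = 2

|G/H| = 2


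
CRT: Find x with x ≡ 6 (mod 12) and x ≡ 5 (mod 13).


m₁ = 12, m₂ = 13, gcd = 1, so CRT applies. M = m₁·m₂ = 156
Let M₁ = M/m₁ = 13, M₂ = M/m₂ = 12
Find y₁ ≡ M₁⁻¹ (mod m₁): 13⁻¹ ≡ 1 (mod 12)
Find y₂ ≡ M₂⁻¹ (mod m₂): 12⁻¹ ≡ 12 (mod 13)
x = a₁·M₁·y₁ + a₂·M₂·y₂ = 6·13·1 + 5·12·12 = 798
Reduce mod 156: x ≡ 18
Check: 18 mod 12 = 6 ✓, 18 mod 13 = 5 ✓

x ≡ 18 (mod 156)


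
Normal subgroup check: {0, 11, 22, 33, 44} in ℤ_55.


H = {0, 11, 22, 33, 44} in ℤ_55
ℤ_55 is abelian; every subgroup of an abelian group is normal

Yes, normal subgroup


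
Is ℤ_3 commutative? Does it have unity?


ℤ_3 is a commutative ring with unity 1; 3 is prime, so ℤ_3 is a field (hence an integral domain)
Commutative: Yes
Integral domain: Yes
Has unity: Yes

ℤ_3: Commutative=Yes, Unity=Yes


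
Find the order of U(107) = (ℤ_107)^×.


U(n) is the group of units mod n; |U(n)| = φ(n)
|U(107)| = φ(107) = 106

|U(107) = (ℤ_107)^×| = 106


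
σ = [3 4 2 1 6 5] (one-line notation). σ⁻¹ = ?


To find σ⁻¹, swap domain and range:
σ(1) = 3 → σ⁻¹(3) = 1
σ(2) = 4 → σ⁻¹(4) = 2
σ(3) = 2 → σ⁻¹(2) = 3
σ(4) = 1 → σ⁻¹(1) = 4
σ(5) = 6 → σ⁻¹(6) = 5
σ(6) = 5 → σ⁻¹(5) = 6

σ⁻¹ = [4 3 1 2 6 5]


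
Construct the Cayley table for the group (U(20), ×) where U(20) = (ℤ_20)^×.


Elements: {1, 3, 7, 9, 11, 13, 17, 19}
Operation: multiplication mod 20
Entry (a, b) = (a × b) mod 20

Cayley table:
   |  1 |  3 |  7 |  9 | 11 | 13 | 17 | 19
 1 |  1 |  3 |  7 |  9 | 11 | 13 | 17 | 19
 3 |  3 |  9 |  1 |  7 | 13 | 19 | 11 | 17
 7 |  7 |  1 |  9 |  3 | 17 | 11 | 19 | 13
 9 |  9 |  7 |  3 |  1 | 19 | 17 | 13 | 11
11 | 11 | 13 | 17 | 19 |  1 |  3 |  7 |  9
13 | 13 | 19 | 11 | 17 |  3 |  9 |  1 |  7
17 | 17 | 11 | 19 | 13 |  7 |  1 |  9 |  3
19 | 19 | 17 | 13 | 11 |  9 |  7 |  3 |  1


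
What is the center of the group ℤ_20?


Z(G) = {g ∈ G | gx = xg for all x ∈ G}
ℤ_20 is abelian, so Z(G) = G

Z(ℤ_20) = ℤ_20


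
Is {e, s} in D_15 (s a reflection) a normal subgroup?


H = {e, s} in D_15 (s a reflection)
r·s·r⁻¹ = sr⁻² ≠ s for n ≥ 3, so {e, s} is not closed under conjugation

No, not a normal subgroup


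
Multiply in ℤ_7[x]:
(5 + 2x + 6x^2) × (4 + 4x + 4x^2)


Expand and collect like terms; reduce coefficients mod 7:
x^0: 5·4 = 20 ≡ 6 (mod 7)
x^1: 5·4 + 2·4 = 28 ≡ 0 (mod 7)
x^2: 5·4 + 2·4 + 6·4 = 52 ≡ 3 (mod 7)
x^3: 2·4 + 6·4 = 32 ≡ 4 (mod 7)
x^4: 6·4 = 24 ≡ 3 (mod 7)
Result: 6 + 3x^2 + 4x^3 + 3x^4

f · g = 6 + 3x^2 + 4x^3 + 3x^4


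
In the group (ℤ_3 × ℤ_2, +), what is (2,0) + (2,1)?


Operation: componentwise addition mod (3, 2)
(2,0) + (2,1) = ((a₁+b₁) mod 3, (a₂+b₂) mod 2) with a = (2,0), b = (2,1)

(2,0) + (2,1) = (1,1)


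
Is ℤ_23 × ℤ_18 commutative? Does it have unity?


Direct product ring; commutative with unity (1,1); but (1,0)·(0,1) = (0,0) gives zero divisors, so not an integral domain
Commutative: Yes
Integral domain: No
Has unity: Yes

ℤ_23 × ℤ_18: Commutative=Yes, Unity=Yes


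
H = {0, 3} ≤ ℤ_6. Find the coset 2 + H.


2 + H = {2 + h (mod 6) : h ∈ H}
2+0=2, 2+3=5

2 + H = {2, 5}


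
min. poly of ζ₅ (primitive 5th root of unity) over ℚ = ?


ζ₅ is a root of Φ₅(x) = x⁴ + x³ + x² + x + 1, irreducible over ℚ

Minimal polynomial: x⁴ + x³ + x² + x + 1


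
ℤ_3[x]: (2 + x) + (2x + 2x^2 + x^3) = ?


Add coefficients mod 3:
x^0: 2 + 0 = 2 (mod 3)
x^1: 1 + 2 = 0 (mod 3)
x^2: 0 + 2 = 2 (mod 3)
x^3: 0 + 1 = 1 (mod 3)
Result: 2 + 2x^2 + x^3

f + g = 2 + 2x^2 + x^3


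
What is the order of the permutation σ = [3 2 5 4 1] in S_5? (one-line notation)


Cycle decomposition: (1 3 5)
Cycle lengths: 3
Order = lcm(3) = 3

ord(σ) = 3


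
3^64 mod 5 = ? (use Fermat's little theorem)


Fermat's little theorem: if p is prime and gcd(a,p)=1, then a^(p-1) ≡ 1 (mod p)
p = 5 is prime, gcd(3,5) = 1
Reduce exponent: 64 mod 4 = 0
So 3^64 ≡ 3^0 (mod 5)
3^0 = 1

3^64 ≡ 1 (mod 5)


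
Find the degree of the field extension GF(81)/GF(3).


GF(81) = GF(3^4), so the extension degree is 4

[GF(81)/GF(3)] = 4


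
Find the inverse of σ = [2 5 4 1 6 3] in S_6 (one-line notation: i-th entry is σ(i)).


To find σ⁻¹, swap domain and range:
σ(1) = 2 → σ⁻¹(2) = 1
σ(2) = 5 → σ⁻¹(5) = 2
σ(3) = 4 → σ⁻¹(4) = 3
σ(4) = 1 → σ⁻¹(1) = 4
σ(5) = 6 → σ⁻¹(6) = 5
σ(6) = 3 → σ⁻¹(3) = 6

σ⁻¹ = [4 1 6 3 2 5]


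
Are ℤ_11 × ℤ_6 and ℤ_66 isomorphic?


Comparing ℤ_11 × ℤ_6 and ℤ_66:
gcd(11,6) = 1, so ℤ_11 × ℤ_6 ≅ ℤ_66 (CRT)

Yes, ℤ_11 × ℤ_6 ≅ ℤ_66


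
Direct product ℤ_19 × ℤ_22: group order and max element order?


|ℤ_19 × ℤ_22| = 19 × 22 = 418
Max element order = lcm(19,22) = 418
Cyclic? Yes (gcd=1)

|ℤ_19×ℤ_22| = 418, max element order = 418


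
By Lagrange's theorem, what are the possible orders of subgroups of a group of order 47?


Lagrange's theorem: |H| divides |G|
|G| = 47
Divisors of 47: 1, 47

Possible subgroup orders: {1, 47}


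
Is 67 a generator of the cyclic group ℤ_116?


g generates ℤ_n iff gcd(g, n) = 1
gcd(67, 116) = 1
Since gcd = 1, 67 is a generator.

Yes, 67 generates ℤ_116


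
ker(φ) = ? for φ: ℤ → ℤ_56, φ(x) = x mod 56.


Kernel = preimage of identity
ker(φ) = {x ∈ ℤ : x ≡ 0 (mod 56)} = 56ℤ = {0, ±56, ±112, ...}

ker(φ) = 56ℤ


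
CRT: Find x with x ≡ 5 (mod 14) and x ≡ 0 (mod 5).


m₁ = 14, m₂ = 5, gcd = 1, so CRT applies. M = m₁·m₂ = 70
Let M₁ = M/m₁ = 5, M₂ = M/m₂ = 14
Find y₁ ≡ M₁⁻¹ (mod m₁): 5⁻¹ ≡ 3 (mod 14)
Find y₂ ≡ M₂⁻¹ (mod m₂): 14⁻¹ ≡ 4 (mod 5)
x = a₁·M₁·y₁ + a₂·M₂·y₂ = 5·5·3 + 0·14·4 = 75
Reduce mod 70: x ≡ 5
Check: 5 mod 14 = 5 ✓, 5 mod 5 = 0 ✓

x ≡ 5 (mod 70)


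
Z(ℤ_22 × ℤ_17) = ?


Z(G) = {g ∈ G | gx = xg for all x ∈ G}
Direct product of abelian groups is abelian, so Z(G) = G

Z(ℤ_22 × ℤ_17) = ℤ_22 × ℤ_17


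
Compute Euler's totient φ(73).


Factor n: 73 = 73
φ(n) = n · ∏(1 - 1/p) over distinct primes p | n
φ(73) = 73 · (1 - 1/73) = 72

φ(73) = 72


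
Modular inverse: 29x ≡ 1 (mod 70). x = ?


Use the extended Euclidean algorithm to write 1 = 29·s + 70·t; then s mod 70 is the inverse.
Euclidean algorithm:
  29 = 0·70 + 29
  70 = 2·29 + 12
  29 = 2·12 + 5
  12 = 2·5 + 2
  5 = 2·2 + 1
  2 = 2·1 + 0
gcd(29,70) = 1
Back-substitution gives: 29·(29) + 70·(-12) = 1
So 29⁻¹ ≡ 29 ≡ 29 (mod 70)
Check: 29 × 29 = 841 ≡ 1 (mod 70) ✓

29⁻¹ ≡ 29 (mod 70)


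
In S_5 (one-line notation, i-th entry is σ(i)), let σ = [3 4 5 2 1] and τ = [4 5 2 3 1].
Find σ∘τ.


σ∘τ: apply τ first, then σ
1 →τ 4 →σ 2
2 →τ 5 →σ 1
3 →τ 2 →σ 4
4 →τ 3 →σ 5
5 →τ 1 →σ 3

σ∘τ = [2 1 4 5 3]


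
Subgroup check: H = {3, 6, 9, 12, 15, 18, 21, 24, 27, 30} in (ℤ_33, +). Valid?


Subgroup test for H = {3, 6, 9, 12, 15, 18, 21, 24, 27, 30} in (ℤ_33, +):
(1) 0 ∈ H? No
(2) Closure: for all a,b ∈ H, (a+b) mod 33 ∈ H? No  [counterexample: 3 + 30 = 0 ∉ H]
(3) Inverses: for all a ∈ H, -a mod 33 ∈ H? Yes

No, H is not a subgroup of ℤ_33


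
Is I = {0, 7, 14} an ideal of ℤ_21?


Check ideal conditions for I = {0, 7, 14} in ℤ_21:
(1) I is an additive subgroup? Yes
(2) For r ∈ ℤ_21 and a ∈ I: r·a ∈ I? Yes

Yes, I is an ideal of ℤ_21


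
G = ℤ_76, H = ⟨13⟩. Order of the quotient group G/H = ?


|⟨13⟩| = n / gcd(13, 76) = 76 / 1 = 76
H is normal (ℤ_76 is abelian).
|G/H| = |G| / |H| = 76 / 76 = 1

|G/H| = 1


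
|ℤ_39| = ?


ℤ_n has n elements.

|ℤ_39| = 39


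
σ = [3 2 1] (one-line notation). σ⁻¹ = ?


To find σ⁻¹, swap domain and range:
σ(1) = 3 → σ⁻¹(3) = 1
σ(2) = 2 → σ⁻¹(2) = 2
σ(3) = 1 → σ⁻¹(1) = 3

σ⁻¹ = [3 2 1]


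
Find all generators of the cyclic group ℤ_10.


g generates ℤ_n iff gcd(g,n) = 1
Checking each g ∈ {1,...,9}:
gcd(1,10) = 1
gcd(2,10) = 2
gcd(3,10) = 1
gcd(4,10) = 2
gcd(5,10) = 5
gcd(6,10) = 2
gcd(7,10) = 1
gcd(8,10) = 2
gcd(9,10) = 1
Generators: {1, 3, 7, 9}
Number of generators = φ(10) = 4

Generators of ℤ_10 = {1, 3, 7, 9}


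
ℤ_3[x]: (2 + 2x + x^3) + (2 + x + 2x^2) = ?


Add coefficients mod 3:
x^0: 2 + 2 = 1 (mod 3)
x^1: 2 + 1 = 0 (mod 3)
x^2: 0 + 2 = 2 (mod 3)
x^3: 1 + 0 = 1 (mod 3)
Result: 1 + 2x^2 + x^3

f + g = 1 + 2x^2 + x^3


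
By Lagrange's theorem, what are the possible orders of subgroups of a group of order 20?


Lagrange's theorem: |H| divides |G|
|G| = 20
Divisors of 20: 1, 2, 4, 5, 10, 20

Possible subgroup orders: {1, 2, 4, 5, 10, 20}


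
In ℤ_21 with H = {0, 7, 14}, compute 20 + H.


20 + H = {20 + h (mod 21) : h ∈ H}
20+0=20, 20+7=6, 20+14=13
20 + H = {6, 13, 20} = 6 + H

20 + H = {6, 13, 20}


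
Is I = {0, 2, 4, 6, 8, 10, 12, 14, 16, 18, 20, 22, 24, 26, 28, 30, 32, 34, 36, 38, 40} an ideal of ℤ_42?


Check ideal conditions for I = {0, 2, 4, 6, 8, 10, 12, 14, 16, 18, 20, 22, 24, 26, 28, 30, 32, 34, 36, 38, 40} in ℤ_42:
(1) I is an additive subgroup? Yes
(2) For r ∈ ℤ_42 and a ∈ I: r·a ∈ I? Yes

Yes, I is an ideal of ℤ_42


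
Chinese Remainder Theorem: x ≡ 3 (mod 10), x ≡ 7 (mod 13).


m₁ = 10, m₂ = 13, gcd = 1, so CRT applies. M = m₁·m₂ = 130
Let M₁ = M/m₁ = 13, M₂ = M/m₂ = 10
Find y₁ ≡ M₁⁻¹ (mod m₁): 13⁻¹ ≡ 7 (mod 10)
Find y₂ ≡ M₂⁻¹ (mod m₂): 10⁻¹ ≡ 4 (mod 13)
x = a₁·M₁·y₁ + a₂·M₂·y₂ = 3·13·7 + 7·10·4 = 553
Reduce mod 130: x ≡ 33
Check: 33 mod 10 = 3 ✓, 33 mod 13 = 7 ✓

x ≡ 33 (mod 130)


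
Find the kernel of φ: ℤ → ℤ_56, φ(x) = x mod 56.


Kernel = preimage of identity
ker(φ) = {x ∈ ℤ : x ≡ 0 (mod 56)} = 56ℤ = {0, ±56, ±112, ...}

ker(φ) = 56ℤ


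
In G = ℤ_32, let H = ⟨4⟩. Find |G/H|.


|⟨4⟩| = n / gcd(4, 32) = 32 / 4 = 8
H is normal (ℤ_32 is abelian).
|G/H| = |G| / |H| = 32 / 8 = 4

|G/H| = 4


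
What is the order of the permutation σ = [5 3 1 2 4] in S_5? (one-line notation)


Cycle decomposition: (1 5 4 2 3)
Cycle lengths: 5
Order = lcm(5) = 5

ord(σ) = 5


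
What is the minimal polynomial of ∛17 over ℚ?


∛17 satisfies x³ - 17 = 0, irreducible over ℚ (no rational root; 17 is not a perfect cube)

Minimal polynomial: x³ - 17


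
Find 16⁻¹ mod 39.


Use the extended Euclidean algorithm to write 1 = 16·s + 39·t; then s mod 39 is the inverse.
Euclidean algorithm:
  16 = 0·39 + 16
  39 = 2·16 + 7
  16 = 2·7 + 2
  7 = 3·2 + 1
  2 = 2·1 + 0
gcd(16,39) = 1
Back-substitution gives: 16·(-17) + 39·(7) = 1
So 16⁻¹ ≡ -17 ≡ 22 (mod 39)
Check: 16 × 22 = 352 ≡ 1 (mod 39) ✓

16⁻¹ ≡ 22 (mod 39)


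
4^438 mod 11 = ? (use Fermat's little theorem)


Fermat's little theorem: if p is prime and gcd(a,p)=1, then a^(p-1) ≡ 1 (mod p)
p = 11 is prime, gcd(4,11) = 1
Reduce exponent: 438 mod 10 = 8
So 4^438 ≡ 4^8 (mod 11)
4^8 mod 11 = 9

4^438 ≡ 9 (mod 11)


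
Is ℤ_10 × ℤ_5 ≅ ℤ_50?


Comparing ℤ_10 × ℤ_5 and ℤ_50:
gcd(10,5) = 5 ≠ 1. Max element order in ℤ_10×ℤ_5 is lcm(10,5) = 10 < 50, so it has no element of order 50

No, ℤ_10 × ℤ_5 ≇ ℤ_50


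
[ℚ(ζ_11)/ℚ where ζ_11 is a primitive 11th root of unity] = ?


[ℚ(ζ_n):ℚ] = deg Φ_n(x) = φ(n). Here φ(11) = 10

[ℚ(ζ_11)/ℚ where ζ_11 is a primitive 11th root of unity] = 10


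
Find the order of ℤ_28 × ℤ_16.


|A × B| = |A| · |B|
|ℤ_28 × ℤ_16| = 28 × 16 = 448

|ℤ_28 × ℤ_16| = 448


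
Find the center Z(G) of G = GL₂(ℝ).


Z(G) = {g ∈ G | gx = xg for all x ∈ G}
Only scalar multiples of the identity commute with all invertible matrices

Z(GL₂(ℝ)) = {aI : a ∈ ℝ, a ≠ 0}


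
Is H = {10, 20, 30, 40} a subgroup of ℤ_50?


Subgroup test for H = {10, 20, 30, 40} in (ℤ_50, +):
(1) 0 ∈ H? No
(2) Closure: for all a,b ∈ H, (a+b) mod 50 ∈ H? No  [counterexample: 10 + 40 = 0 ∉ H]
(3) Inverses: for all a ∈ H, -a mod 50 ∈ H? Yes

No, H is not a subgroup of ℤ_50


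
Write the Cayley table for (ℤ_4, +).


Elements: {0, 1, 2, 3}
Operation: addition mod 4
Entry (a, b) = (a + b) mod 4

Cayley table:
  | 0 | 1 | 2 | 3
0 | 0 | 1 | 2 | 3
1 | 1 | 2 | 3 | 0
2 | 2 | 3 | 0 | 1
3 | 3 | 0 | 1 | 2


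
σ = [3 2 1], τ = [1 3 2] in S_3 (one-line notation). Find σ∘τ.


σ∘τ: apply τ first, then σ
1 →τ 1 →σ 3
2 →τ 3 →σ 1
3 →τ 2 →σ 2

σ∘τ = [3 1 2]


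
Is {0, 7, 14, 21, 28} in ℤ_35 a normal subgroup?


H = {0, 7, 14, 21, 28} in ℤ_35
ℤ_35 is abelian; every subgroup of an abelian group is normal

Yes, normal subgroup


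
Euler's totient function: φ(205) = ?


Factor n: 205 = 5 × 41
φ(n) = n · ∏(1 - 1/p) over distinct primes p | n
φ(205) = 205 · (1 - 1/5) · (1 - 1/41) = 160

φ(205) = 160


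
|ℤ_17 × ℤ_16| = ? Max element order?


|ℤ_17 × ℤ_16| = 17 × 16 = 272
Max element order = lcm(17,16) = 272
Cyclic? Yes (gcd=1)

|ℤ_17×ℤ_16| = 272, max element order = 272


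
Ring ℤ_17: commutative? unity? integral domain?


ℤ_17 is a commutative ring with unity 1; 17 is prime, so ℤ_17 is a field (hence an integral domain)
Commutative: Yes
Integral domain: Yes
Has unity: Yes

ℤ_17: Commutative=Yes, Unity=Yes


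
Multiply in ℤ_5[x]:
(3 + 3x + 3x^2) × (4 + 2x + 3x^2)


Expand and collect like terms; reduce coefficients mod 5:
x^0: 3·4 = 12 ≡ 2 (mod 5)
x^1: 3·2 + 3·4 = 18 ≡ 3 (mod 5)
x^2: 3·3 + 3·2 + 3·4 = 27 ≡ 2 (mod 5)
x^3: 3·3 + 3·2 = 15 ≡ 0 (mod 5)
x^4: 3·3 = 9 ≡ 4 (mod 5)
Result: 2 + 3x + 2x^2 + 4x^4

f · g = 2 + 3x + 2x^2 + 4x^4


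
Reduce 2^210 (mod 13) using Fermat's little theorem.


Fermat's little theorem: if p is prime and gcd(a,p)=1, then a^(p-1) ≡ 1 (mod p)
p = 13 is prime, gcd(2,13) = 1
Reduce exponent: 210 mod 12 = 6
So 2^210 ≡ 2^6 (mod 13)
2^6 mod 13 = 12

2^210 ≡ 12 (mod 13)


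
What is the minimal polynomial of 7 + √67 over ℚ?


Let α = 7 + √67. Then α - 7 = √67, so (α - 7)² = 67, giving α² - 14α - 18 = 0. Degree 2 and α ∉ ℚ, so this is the minimal polynomial.

Minimal polynomial: x² - 14x - 18


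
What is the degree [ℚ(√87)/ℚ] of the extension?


√87 has minimal polynomial x² - 87 (irreducible over ℚ since 87 is squarefree)

[ℚ(√87)/ℚ] = 2


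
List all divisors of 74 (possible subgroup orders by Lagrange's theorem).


Lagrange's theorem: |H| divides |G|
|G| = 74
Divisors of 74: 1, 2, 37, 74

Possible subgroup orders: {1, 2, 37, 74}


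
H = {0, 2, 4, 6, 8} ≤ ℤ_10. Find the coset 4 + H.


4 + H = {4 + h (mod 10) : h ∈ H}
4+0=4, 4+2=6, 4+4=8, 4+6=0, 4+8=2
4 + H = {0, 2, 4, 6, 8} = 0 + H

4 + H = {0, 2, 4, 6, 8}


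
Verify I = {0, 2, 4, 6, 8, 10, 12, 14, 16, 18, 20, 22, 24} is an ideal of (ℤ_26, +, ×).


Check ideal conditions for I = {0, 2, 4, 6, 8, 10, 12, 14, 16, 18, 20, 22, 24} in ℤ_26:
(1) I is an additive subgroup? Yes
(2) For r ∈ ℤ_26 and a ∈ I: r·a ∈ I? Yes

Yes, I is an ideal of ℤ_26


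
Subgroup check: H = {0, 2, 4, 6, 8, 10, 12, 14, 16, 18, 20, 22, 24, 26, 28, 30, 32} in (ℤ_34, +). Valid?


Subgroup test for H = {0, 2, 4, 6, 8, 10, 12, 14, 16, 18, 20, 22, 24, 26, 28, 30, 32} in (ℤ_34, +):
(1) 0 ∈ H? Yes
(2) Closure: for all a,b ∈ H, (a+b) mod 34 ∈ H? Yes
(3) Inverses: for all a ∈ H, -a mod 34 ∈ H? Yes

Yes, H is a subgroup of ℤ_34


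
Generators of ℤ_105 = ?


g generates ℤ_n iff gcd(g,n) = 1
Prime factors of 105: 3, 5, 7
Generators are g ∈ {1,...,104} not divisible by any of these primes.
Generators: {1, 2, 4, 8, 11, 13, 16, 17, 19, 22, 23, 26, 29, 31, 32, 34, 37, 38, 41, 43, 44, 46, 47, 52, 53, 58, 59, 61, 62, 64, 67, 68, 71, 73, 74, 76, 79, 82, 83, 86, 88, 89, 92, 94, 97, 101, 103, 104}
Number of generators = φ(105) = 48

Generators of ℤ_105 = {1, 2, 4, 8, 11, 13, 16, 17, 19, 22, 23, 26, 29, 31, 32, 34, 37, 38, 41, 43, 44, 46, 47, 52, 53, 58, 59, 61, 62, 64, 67, 68, 71, 73, 74, 76, 79, 82, 83, 86, 88, 89, 92, 94, 97, 101, 103, 104}


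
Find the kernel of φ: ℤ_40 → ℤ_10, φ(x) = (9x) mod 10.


Kernel = preimage of identity
ker(φ) = {x ∈ ℤ_40 : 9x ≡ 0 (mod 10)}. Since 10 | 40, φ is well-defined. The kernel is the cyclic subgroup ⟨10⟩ of ℤ_40 (order 4), i.e. {0, 10, 20, 30}

ker(φ) = {0, 10, 20, 30}


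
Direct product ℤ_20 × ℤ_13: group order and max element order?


|ℤ_20 × ℤ_13| = 20 × 13 = 260
Max element order = lcm(20,13) = 260
Cyclic? Yes (gcd=1)

|ℤ_20×ℤ_13| = 260, max element order = 260


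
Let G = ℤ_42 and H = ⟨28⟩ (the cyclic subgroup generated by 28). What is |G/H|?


|⟨28⟩| = n / gcd(28, 42) = 42 / 14 = 3
H is normal (ℤ_42 is abelian).
|G/H| = |G| / |H| = 42 / 3 = 14

|G/H| = 14


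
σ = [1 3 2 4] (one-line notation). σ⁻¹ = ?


To find σ⁻¹, swap domain and range:
σ(1) = 1 → σ⁻¹(1) = 1
σ(2) = 3 → σ⁻¹(3) = 2
σ(3) = 2 → σ⁻¹(2) = 3
σ(4) = 4 → σ⁻¹(4) = 4

σ⁻¹ = [1 3 2 4]


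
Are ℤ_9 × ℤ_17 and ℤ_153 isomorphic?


Comparing ℤ_9 × ℤ_17 and ℤ_153:
gcd(9,17) = 1, so ℤ_9 × ℤ_17 ≅ ℤ_153 (CRT)

Yes, ℤ_9 × ℤ_17 ≅ ℤ_153


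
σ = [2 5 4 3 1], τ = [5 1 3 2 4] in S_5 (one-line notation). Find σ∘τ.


σ∘τ: apply τ first, then σ
1 →τ 5 →σ 1
2 →τ 1 →σ 2
3 →τ 3 →σ 4
4 →τ 2 →σ 5
5 →τ 4 →σ 3

σ∘τ = [1 2 4 5 3]


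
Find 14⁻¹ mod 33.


Use the extended Euclidean algorithm to write 1 = 14·s + 33·t; then s mod 33 is the inverse.
Euclidean algorithm:
  14 = 0·33 + 14
  33 = 2·14 + 5
  14 = 2·5 + 4
  5 = 1·4 + 1
  4 = 4·1 + 0
gcd(14,33) = 1
Back-substitution gives: 14·(-7) + 33·(3) = 1
So 14⁻¹ ≡ -7 ≡ 26 (mod 33)
Check: 14 × 26 = 364 ≡ 1 (mod 33) ✓

14⁻¹ ≡ 26 (mod 33)


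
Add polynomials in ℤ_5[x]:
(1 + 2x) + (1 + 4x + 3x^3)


Add coefficients mod 5:
x^0: 1 + 1 = 2 (mod 5)
x^1: 2 + 4 = 1 (mod 5)
x^2: 0 + 0 = 0 (mod 5)
x^3: 0 + 3 = 3 (mod 5)
Result: 2 + x + 3x^3

f + g = 2 + x + 3x^3


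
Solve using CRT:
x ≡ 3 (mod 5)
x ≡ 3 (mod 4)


m₁ = 5, m₂ = 4, gcd = 1, so CRT applies. M = m₁·m₂ = 20
Let M₁ = M/m₁ = 4, M₂ = M/m₂ = 5
Find y₁ ≡ M₁⁻¹ (mod m₁): 4⁻¹ ≡ 4 (mod 5)
Find y₂ ≡ M₂⁻¹ (mod m₂): 5⁻¹ ≡ 1 (mod 4)
x = a₁·M₁·y₁ + a₂·M₂·y₂ = 3·4·4 + 3·5·1 = 63
Reduce mod 20: x ≡ 3
Check: 3 mod 5 = 3 ✓, 3 mod 4 = 3 ✓

x ≡ 3 (mod 20)


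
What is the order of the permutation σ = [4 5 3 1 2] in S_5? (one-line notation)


Cycle decomposition: (1 4) (2 5)
Cycle lengths: 2, 2
Order = lcm(2, 2) = 2

ord(σ) = 2


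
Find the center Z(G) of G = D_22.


Z(G) = {g ∈ G | gx = xg for all x ∈ G}
For even n, Z(D_n) = {e, r^(n/2)}: the 180° rotation r^11 commutes with every reflection and rotation

Z(D_22) = {e, r^11}


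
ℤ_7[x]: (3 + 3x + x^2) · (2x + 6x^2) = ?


Expand and collect like terms; reduce coefficients mod 7:
x^0: 3·0 = 0 ≡ 0 (mod 7)
x^1: 3·2 + 3·0 = 6 ≡ 6 (mod 7)
x^2: 3·6 + 3·2 + 1·0 = 24 ≡ 3 (mod 7)
x^3: 3·6 + 1·2 = 20 ≡ 6 (mod 7)
x^4: 1·6 = 6 ≡ 6 (mod 7)
Result: 6x + 3x^2 + 6x^3 + 6x^4

f · g = 6x + 3x^2 + 6x^3 + 6x^4


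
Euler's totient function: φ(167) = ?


Factor n: 167 = 167
φ(n) = n · ∏(1 - 1/p) over distinct primes p | n
φ(167) = 167 · (1 - 1/167) = 166

φ(167) = 166


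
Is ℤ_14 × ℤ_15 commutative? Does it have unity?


Direct product ring; commutative with unity (1,1); but (1,0)·(0,1) = (0,0) gives zero divisors, so not an integral domain
Commutative: Yes
Integral domain: No
Has unity: Yes

ℤ_14 × ℤ_15: Commutative=Yes, Unity=Yes


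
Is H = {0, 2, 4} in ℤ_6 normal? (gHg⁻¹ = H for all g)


H = {0, 2, 4} in ℤ_6
ℤ_6 is abelian; every subgroup of an abelian group is normal

Yes, normal subgroup


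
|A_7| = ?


|A_n| = n!/2 (even permutations)
|A_7| = 7!/2 = 5040/2 = 2520

|A_7| = 2520


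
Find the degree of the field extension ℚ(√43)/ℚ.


√43 has minimal polynomial x² - 43 (irreducible over ℚ since 43 is squarefree)

[ℚ(√43)/ℚ] = 2


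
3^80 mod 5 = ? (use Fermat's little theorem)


Fermat's little theorem: if p is prime and gcd(a,p)=1, then a^(p-1) ≡ 1 (mod p)
p = 5 is prime, gcd(3,5) = 1
Reduce exponent: 80 mod 4 = 0
So 3^80 ≡ 3^0 (mod 5)
3^0 = 1

3^80 ≡ 1 (mod 5)


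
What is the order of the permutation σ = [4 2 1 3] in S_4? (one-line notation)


Cycle decomposition: (1 4 3)
Cycle lengths: 3
Order = lcm(3) = 3

ord(σ) = 3


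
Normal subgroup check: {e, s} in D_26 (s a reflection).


H = {e, s} in D_26 (s a reflection)
r·s·r⁻¹ = sr⁻² ≠ s for n ≥ 3, so {e, s} is not closed under conjugation

No, not a normal subgroup


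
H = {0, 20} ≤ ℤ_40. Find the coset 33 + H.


33 + H = {33 + h (mod 40) : h ∈ H}
33+0=33, 33+20=13
33 + H = {13, 33} = 13 + H

33 + H = {13, 33}


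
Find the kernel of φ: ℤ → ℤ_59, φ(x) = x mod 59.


Kernel = preimage of identity
ker(φ) = {x ∈ ℤ : x ≡ 0 (mod 59)} = 59ℤ = {0, ±59, ±118, ...}

ker(φ) = 59ℤ


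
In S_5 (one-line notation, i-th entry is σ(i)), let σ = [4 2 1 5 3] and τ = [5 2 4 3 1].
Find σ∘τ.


σ∘τ: apply τ first, then σ
1 →τ 5 →σ 3
2 →τ 2 →σ 2
3 →τ 4 →σ 5
4 →τ 3 →σ 1
5 →τ 1 →σ 4

σ∘τ = [3 2 5 1 4]


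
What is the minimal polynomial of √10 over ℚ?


√10 satisfies x² - 10 = 0, irreducible over ℚ since 10 is squarefree

Minimal polynomial: x² - 10


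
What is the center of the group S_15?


Z(G) = {g ∈ G | gx = xg for all x ∈ G}
S_n is non-abelian for n ≥ 3; Z(S_15) is trivial

Z(S_15) = {e}


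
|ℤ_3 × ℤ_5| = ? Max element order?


|ℤ_3 × ℤ_5| = 3 × 5 = 15
Max element order = lcm(3,5) = 15
Cyclic? Yes (gcd=1)

|ℤ_3×ℤ_5| = 15, max element order = 15


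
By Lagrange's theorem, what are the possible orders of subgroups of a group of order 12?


Lagrange's theorem: |H| divides |G|
|G| = 12
Divisors of 12: 1, 2, 3, 4, 6, 12

Possible subgroup orders: {1, 2, 3, 4, 6, 12}


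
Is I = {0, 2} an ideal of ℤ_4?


Check ideal conditions for I = {0, 2} in ℤ_4:
(1) I is an additive subgroup? Yes
(2) For r ∈ ℤ_4 and a ∈ I: r·a ∈ I? Yes

Yes, I is an ideal of ℤ_4


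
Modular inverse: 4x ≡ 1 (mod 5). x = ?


Use the extended Euclidean algorithm to write 1 = 4·s + 5·t; then s mod 5 is the inverse.
Euclidean algorithm:
  4 = 0·5 + 4
  5 = 1·4 + 1
  4 = 4·1 + 0
gcd(4,5) = 1
Back-substitution gives: 4·(-1) + 5·(1) = 1
So 4⁻¹ ≡ -1 ≡ 4 (mod 5)
Check: 4 × 4 = 16 ≡ 1 (mod 5) ✓

4⁻¹ ≡ 4 (mod 5)
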